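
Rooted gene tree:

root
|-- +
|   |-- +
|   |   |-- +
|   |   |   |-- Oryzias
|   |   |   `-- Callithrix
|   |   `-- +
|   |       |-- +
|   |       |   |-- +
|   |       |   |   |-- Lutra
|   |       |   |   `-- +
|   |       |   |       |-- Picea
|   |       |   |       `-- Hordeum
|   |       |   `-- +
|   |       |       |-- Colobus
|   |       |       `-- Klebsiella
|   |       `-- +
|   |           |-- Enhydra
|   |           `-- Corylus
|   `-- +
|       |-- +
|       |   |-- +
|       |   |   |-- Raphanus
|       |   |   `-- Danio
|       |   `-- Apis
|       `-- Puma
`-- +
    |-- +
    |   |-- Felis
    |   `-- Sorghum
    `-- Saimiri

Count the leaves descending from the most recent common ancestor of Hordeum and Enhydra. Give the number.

The MRCA of Hordeum and Enhydra is the node subtending (((Lutra,(Picea,Hordeum)),(Colobus,Klebsiella)),(Enhydra,Corylus)).
That clade contains 7 terminal taxa: Colobus, Corylus, Enhydra, Hordeum, Klebsiella, Lutra, Picea.

7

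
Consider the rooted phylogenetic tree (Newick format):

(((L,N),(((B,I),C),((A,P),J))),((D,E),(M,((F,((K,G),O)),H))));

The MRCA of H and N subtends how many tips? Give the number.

16

The MRCA of H and N is the root, so the clade is the entire tree.
That clade contains 16 terminal taxa: A, B, C, D, E, F, G, H, I, J, K, L, M, N, O, P.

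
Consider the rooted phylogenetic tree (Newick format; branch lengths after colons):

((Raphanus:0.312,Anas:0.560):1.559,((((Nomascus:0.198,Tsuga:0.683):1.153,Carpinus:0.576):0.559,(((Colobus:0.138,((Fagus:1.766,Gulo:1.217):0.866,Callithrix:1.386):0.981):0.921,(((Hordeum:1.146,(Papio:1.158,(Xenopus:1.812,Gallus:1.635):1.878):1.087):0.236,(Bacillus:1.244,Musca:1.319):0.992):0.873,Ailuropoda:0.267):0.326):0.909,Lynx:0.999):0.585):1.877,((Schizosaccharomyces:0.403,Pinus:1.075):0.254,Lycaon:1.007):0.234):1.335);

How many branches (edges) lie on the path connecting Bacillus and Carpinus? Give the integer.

8

The MRCA of Bacillus and Carpinus is the node subtending (((Nomascus,Tsuga),Carpinus),(((Colobus,((Fagus,Gulo),Callithrix)),(((Hordeum,(Papio,(Xenopus,Gallus))),(Bacillus,Musca)),Ailuropoda)),Lynx)).
From Bacillus up to that node: 6 branches. From Carpinus up to the same node: 2 branches. Total: 6 + 2 = 8.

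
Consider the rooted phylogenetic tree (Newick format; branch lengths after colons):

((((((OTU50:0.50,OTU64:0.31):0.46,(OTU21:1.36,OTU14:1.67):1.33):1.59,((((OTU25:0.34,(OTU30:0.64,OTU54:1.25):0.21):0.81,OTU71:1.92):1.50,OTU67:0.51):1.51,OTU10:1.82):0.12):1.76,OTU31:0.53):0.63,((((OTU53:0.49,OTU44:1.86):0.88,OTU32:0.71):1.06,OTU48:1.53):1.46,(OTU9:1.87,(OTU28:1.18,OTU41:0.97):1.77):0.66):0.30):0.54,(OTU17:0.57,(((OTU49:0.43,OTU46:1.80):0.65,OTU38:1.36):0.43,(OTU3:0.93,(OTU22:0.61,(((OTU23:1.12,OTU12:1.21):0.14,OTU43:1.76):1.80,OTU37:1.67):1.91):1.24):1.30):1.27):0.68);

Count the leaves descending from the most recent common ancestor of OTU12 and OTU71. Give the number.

The MRCA of OTU12 and OTU71 is the root, so the clade is the entire tree.
That clade contains 28 terminal taxa: OTU10, OTU12, OTU14, OTU17, OTU21, OTU22, OTU23, OTU25, OTU28, OTU3, OTU30, OTU31, OTU32, OTU37, OTU38, OTU41, OTU43, OTU44, OTU46, OTU48, OTU49, OTU50, OTU53, OTU54, OTU64, OTU67, OTU71, OTU9.

28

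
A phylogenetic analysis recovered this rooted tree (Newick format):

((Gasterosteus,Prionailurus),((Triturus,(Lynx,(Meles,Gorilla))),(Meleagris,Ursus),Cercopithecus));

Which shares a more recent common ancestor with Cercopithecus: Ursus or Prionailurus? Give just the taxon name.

Ursus

The MRCA of Cercopithecus and Ursus subtends ((Triturus,(Lynx,(Meles,Gorilla))),(Meleagris,Ursus),Cercopithecus) (7 taxa).
The MRCA of Cercopithecus and Prionailurus is the root, subtending the entire tree (9 taxa).
The first is nested inside the second, so Cercopithecus shares a more recent common ancestor with Ursus.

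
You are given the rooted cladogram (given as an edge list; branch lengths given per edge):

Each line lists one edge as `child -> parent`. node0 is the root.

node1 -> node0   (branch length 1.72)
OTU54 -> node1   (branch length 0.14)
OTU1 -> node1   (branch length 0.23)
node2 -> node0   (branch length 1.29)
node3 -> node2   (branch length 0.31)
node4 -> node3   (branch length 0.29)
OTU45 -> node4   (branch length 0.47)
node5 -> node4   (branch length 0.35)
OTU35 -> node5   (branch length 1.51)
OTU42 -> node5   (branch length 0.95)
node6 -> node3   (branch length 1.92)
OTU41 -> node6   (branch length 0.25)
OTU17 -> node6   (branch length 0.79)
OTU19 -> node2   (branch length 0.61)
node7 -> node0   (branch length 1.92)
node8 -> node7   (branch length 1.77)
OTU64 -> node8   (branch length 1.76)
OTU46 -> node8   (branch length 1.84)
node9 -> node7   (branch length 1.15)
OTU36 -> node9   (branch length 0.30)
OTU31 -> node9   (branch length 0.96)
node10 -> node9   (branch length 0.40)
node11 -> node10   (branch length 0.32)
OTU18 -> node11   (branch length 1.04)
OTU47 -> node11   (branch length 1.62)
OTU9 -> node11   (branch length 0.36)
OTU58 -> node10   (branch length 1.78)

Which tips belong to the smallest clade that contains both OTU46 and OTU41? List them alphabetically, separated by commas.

Tracing OTU46: it sits inside (OTU64,OTU46).
Tracing OTU41: it sits inside (OTU41,OTU17).
The smallest clade enclosing both is the whole tree (their MRCA is the root), so the answer is all 16 tips in alphabetical order.

OTU1, OTU17, OTU18, OTU19, OTU31, OTU35, OTU36, OTU41, OTU42, OTU45, OTU46, OTU47, OTU54, OTU58, OTU64, OTU9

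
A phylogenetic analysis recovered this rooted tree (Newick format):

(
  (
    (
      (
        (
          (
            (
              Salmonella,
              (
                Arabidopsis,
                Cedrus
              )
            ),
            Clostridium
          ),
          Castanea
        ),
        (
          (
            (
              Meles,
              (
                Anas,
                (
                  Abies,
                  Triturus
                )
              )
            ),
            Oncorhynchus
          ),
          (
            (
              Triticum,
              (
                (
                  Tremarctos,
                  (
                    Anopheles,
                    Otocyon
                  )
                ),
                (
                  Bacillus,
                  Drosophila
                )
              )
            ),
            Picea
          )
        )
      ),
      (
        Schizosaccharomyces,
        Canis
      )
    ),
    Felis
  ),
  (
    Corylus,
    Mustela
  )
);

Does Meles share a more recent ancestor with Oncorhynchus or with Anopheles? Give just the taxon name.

Oncorhynchus

The MRCA of Meles and Oncorhynchus subtends ((Meles,(Anas,(Abies,Triturus))),Oncorhynchus) (5 taxa).
The MRCA of Meles and Anopheles subtends (((Meles,(Anas,(Abies,Triturus))),Oncorhynchus),((Triticum,((Tremarctos,(Anopheles,Otocyon)),(Bacillus,Drosophila))),Picea)) (12 taxa).
The first is nested inside the second, so Meles shares a more recent common ancestor with Oncorhynchus.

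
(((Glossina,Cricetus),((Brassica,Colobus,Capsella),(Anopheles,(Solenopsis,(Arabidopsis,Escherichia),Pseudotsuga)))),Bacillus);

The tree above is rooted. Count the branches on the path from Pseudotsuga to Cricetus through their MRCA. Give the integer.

6

The MRCA of Pseudotsuga and Cricetus is the node subtending ((Glossina,Cricetus),((Brassica,Colobus,Capsella),(Anopheles,(Solenopsis,(Arabidopsis,Escherichia),Pseudotsuga)))).
From Pseudotsuga up to that node: 4 branches. From Cricetus up to the same node: 2 branches. Total: 4 + 2 = 6.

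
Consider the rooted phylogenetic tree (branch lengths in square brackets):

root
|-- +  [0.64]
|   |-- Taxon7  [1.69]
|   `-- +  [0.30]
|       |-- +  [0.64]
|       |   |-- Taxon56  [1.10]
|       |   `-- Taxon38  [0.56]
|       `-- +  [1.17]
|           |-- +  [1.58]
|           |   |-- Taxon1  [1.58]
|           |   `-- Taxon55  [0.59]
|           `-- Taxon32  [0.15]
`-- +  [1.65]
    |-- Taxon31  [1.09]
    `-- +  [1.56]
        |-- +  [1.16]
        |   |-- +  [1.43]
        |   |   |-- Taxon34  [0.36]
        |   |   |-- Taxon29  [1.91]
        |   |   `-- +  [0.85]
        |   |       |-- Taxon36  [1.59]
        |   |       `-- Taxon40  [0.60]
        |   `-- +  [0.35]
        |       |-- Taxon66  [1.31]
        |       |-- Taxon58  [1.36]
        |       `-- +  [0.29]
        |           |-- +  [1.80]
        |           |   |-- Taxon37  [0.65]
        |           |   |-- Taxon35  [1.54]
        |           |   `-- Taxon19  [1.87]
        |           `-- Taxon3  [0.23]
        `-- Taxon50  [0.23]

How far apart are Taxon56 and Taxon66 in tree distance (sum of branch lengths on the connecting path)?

8.71

The path runs Taxon56 → … → MRCA → … → Taxon66; the MRCA is the root of the tree.
Branch lengths along that path: 1.10 + 0.64 + 0.30 + 0.64 + 1.65 + 1.56 + 1.16 + 0.35 + 1.31 = 8.71.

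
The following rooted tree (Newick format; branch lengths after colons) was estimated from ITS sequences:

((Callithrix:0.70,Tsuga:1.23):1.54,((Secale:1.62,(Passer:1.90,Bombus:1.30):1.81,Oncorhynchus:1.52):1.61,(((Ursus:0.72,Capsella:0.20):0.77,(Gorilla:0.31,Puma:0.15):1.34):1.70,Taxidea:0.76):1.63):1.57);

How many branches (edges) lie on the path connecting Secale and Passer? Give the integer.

3

The MRCA of Secale and Passer is the node subtending (Secale,(Passer,Bombus),Oncorhynchus).
From Secale up to that node: 1 branch. From Passer up to the same node: 2 branches. Total: 1 + 2 = 3.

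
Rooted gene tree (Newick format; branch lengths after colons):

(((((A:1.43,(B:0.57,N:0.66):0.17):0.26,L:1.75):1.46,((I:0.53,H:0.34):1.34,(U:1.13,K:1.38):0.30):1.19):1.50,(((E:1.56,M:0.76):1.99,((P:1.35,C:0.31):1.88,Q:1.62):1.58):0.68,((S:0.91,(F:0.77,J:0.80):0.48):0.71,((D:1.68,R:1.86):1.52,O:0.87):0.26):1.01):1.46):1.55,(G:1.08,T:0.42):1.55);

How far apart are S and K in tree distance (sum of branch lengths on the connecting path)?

The path runs S → … → MRCA → … → K; the MRCA is the node subtending ((((A,(B,N)),L),((I,H),(U,K))),(((E,M),((P,C),Q)),((S,(F,J)),((D,R),O)))).
Branch lengths along that path: 0.91 + 0.71 + 1.01 + 1.46 + 1.50 + 1.19 + 0.30 + 1.38 = 8.46.

8.46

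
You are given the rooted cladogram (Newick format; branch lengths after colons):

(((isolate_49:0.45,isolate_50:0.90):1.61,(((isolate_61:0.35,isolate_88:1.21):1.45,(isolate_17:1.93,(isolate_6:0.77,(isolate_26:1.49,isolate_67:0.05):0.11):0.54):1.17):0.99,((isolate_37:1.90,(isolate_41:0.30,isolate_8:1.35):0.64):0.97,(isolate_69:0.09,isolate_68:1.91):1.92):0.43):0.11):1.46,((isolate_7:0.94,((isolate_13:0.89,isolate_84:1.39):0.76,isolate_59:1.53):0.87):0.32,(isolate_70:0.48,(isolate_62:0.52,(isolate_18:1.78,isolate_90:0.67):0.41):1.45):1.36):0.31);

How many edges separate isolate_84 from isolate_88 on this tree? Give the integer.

The MRCA of isolate_84 and isolate_88 is the root of the tree.
From isolate_84 up to that node: 5 branches. From isolate_88 up to the same node: 5 branches. Total: 5 + 5 = 10.

10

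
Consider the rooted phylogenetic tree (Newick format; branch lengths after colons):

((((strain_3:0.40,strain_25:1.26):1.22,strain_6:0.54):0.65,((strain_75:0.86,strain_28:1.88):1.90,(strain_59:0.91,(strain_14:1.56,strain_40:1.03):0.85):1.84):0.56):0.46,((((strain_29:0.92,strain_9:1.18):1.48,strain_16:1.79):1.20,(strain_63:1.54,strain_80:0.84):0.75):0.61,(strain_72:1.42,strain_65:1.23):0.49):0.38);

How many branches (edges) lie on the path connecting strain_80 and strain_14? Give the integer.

The MRCA of strain_80 and strain_14 is the root of the tree.
From strain_80 up to that node: 4 branches. From strain_14 up to the same node: 5 branches. Total: 4 + 5 = 9.

9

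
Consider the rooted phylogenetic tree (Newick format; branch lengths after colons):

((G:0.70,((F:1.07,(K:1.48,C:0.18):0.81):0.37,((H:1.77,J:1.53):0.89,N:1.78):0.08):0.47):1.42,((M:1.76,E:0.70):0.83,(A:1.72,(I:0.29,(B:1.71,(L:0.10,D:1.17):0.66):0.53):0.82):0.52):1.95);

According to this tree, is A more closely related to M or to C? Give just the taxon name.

The MRCA of A and M subtends ((M,E),(A,(I,(B,(L,D))))) (7 taxa).
The MRCA of A and C is the root, subtending the entire tree (14 taxa).
The first is nested inside the second, so A shares a more recent common ancestor with M.

M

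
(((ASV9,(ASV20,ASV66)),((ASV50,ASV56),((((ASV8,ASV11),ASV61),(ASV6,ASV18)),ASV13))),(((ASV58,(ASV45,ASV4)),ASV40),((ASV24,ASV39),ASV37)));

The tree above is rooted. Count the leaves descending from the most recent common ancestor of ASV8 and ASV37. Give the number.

18

The MRCA of ASV8 and ASV37 is the root, so the clade is the entire tree.
That clade contains 18 terminal taxa: ASV11, ASV13, ASV18, ASV20, ASV24, ASV37, ASV39, ASV4, ASV40, ASV45, ASV50, ASV56, ASV58, ASV6, ASV61, ASV66, ASV8, ASV9.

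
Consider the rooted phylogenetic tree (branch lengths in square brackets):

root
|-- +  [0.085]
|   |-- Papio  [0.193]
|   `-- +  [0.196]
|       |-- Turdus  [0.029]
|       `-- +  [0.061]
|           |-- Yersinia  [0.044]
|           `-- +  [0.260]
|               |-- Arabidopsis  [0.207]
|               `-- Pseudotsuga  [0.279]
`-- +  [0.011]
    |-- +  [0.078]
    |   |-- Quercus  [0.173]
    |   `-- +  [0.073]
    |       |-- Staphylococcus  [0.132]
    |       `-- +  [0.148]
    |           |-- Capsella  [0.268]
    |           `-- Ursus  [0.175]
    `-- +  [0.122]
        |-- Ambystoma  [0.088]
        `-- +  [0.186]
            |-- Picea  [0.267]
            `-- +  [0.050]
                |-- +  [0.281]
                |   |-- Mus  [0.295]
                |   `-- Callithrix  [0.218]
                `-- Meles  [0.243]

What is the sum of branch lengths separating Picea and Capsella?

The path runs Picea → … → MRCA → … → Capsella; the MRCA is the node subtending ((Quercus,(Staphylococcus,(Capsella,Ursus))),(Ambystoma,(Picea,((Mus,Callithrix),Meles)))).
Branch lengths along that path: 0.267 + 0.186 + 0.122 + 0.078 + 0.073 + 0.148 + 0.268 = 1.142.

1.142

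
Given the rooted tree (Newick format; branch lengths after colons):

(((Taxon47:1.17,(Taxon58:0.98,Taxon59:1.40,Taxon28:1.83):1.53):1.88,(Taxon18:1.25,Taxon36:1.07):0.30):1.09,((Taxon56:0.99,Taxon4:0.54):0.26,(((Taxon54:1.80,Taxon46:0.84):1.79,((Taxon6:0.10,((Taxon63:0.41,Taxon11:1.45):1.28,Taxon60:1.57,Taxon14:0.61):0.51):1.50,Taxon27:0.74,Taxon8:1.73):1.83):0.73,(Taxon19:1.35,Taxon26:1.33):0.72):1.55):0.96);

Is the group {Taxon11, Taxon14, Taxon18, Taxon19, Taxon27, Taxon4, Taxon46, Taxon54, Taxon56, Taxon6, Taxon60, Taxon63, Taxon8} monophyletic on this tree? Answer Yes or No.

No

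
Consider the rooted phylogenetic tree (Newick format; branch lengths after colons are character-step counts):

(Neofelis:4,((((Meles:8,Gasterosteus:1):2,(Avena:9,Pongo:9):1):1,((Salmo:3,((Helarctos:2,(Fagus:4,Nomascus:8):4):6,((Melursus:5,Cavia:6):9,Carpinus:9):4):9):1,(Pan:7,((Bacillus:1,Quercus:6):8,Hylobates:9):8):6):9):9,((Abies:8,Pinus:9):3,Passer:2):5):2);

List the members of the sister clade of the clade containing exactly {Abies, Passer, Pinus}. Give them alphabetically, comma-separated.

Avena, Bacillus, Carpinus, Cavia, Fagus, Gasterosteus, Helarctos, Hylobates, Meles, Melursus, Nomascus, Pan, Pongo, Quercus, Salmo

The clade containing exactly {Abies, Passer, Pinus} attaches to the tree at the node subtending ((((Meles,Gasterosteus),(Avena,Pongo)),((Salmo,((Helarctos,(Fagus,Nomascus)),((Melursus,Cavia),Carpinus))),(Pan,((Bacillus,Quercus),Hylobates)))),((Abies,Pinus),Passer)).
The other lineage descending from that same node — the sister group — is (((Meles,Gasterosteus),(Avena,Pongo)),((Salmo,((Helarctos,(Fagus,Nomascus)),((Melursus,Cavia),Carpinus))),(Pan,((Bacillus,Quercus),Hylobates)))); its 15 tips in alphabetical order are the answer.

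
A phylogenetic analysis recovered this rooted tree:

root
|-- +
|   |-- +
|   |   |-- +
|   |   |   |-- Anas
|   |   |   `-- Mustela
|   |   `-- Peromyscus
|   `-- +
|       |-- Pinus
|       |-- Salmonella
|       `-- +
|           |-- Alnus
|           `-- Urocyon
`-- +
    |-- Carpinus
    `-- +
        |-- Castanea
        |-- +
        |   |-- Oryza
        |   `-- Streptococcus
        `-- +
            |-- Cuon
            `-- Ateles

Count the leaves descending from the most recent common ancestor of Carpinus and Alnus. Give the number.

The MRCA of Carpinus and Alnus is the root, so the clade is the entire tree.
That clade contains 13 terminal taxa: Alnus, Anas, Ateles, Carpinus, Castanea, Cuon, Mustela, Oryza, Peromyscus, Pinus, Salmonella, Streptococcus, Urocyon.

13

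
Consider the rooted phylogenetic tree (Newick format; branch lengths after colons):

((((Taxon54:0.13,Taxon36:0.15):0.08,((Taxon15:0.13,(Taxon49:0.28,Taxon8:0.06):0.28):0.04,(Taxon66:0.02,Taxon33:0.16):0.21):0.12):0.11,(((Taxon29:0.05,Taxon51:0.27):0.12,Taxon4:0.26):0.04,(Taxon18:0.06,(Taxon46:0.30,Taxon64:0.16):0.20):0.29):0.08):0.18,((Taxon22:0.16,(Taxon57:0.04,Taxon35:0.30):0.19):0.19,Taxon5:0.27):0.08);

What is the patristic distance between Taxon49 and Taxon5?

The path runs Taxon49 → … → MRCA → … → Taxon5; the MRCA is the root of the tree.
Branch lengths along that path: 0.28 + 0.28 + 0.04 + 0.12 + 0.11 + 0.18 + 0.08 + 0.27 = 1.36.

1.36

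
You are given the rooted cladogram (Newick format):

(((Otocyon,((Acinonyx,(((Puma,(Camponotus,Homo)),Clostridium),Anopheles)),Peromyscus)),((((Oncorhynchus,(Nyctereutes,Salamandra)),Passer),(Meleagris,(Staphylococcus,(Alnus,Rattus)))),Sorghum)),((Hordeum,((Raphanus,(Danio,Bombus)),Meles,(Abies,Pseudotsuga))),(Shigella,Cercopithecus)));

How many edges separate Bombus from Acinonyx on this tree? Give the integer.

The MRCA of Bombus and Acinonyx is the root of the tree.
From Bombus up to that node: 6 branches. From Acinonyx up to the same node: 5 branches. Total: 6 + 5 = 11.

11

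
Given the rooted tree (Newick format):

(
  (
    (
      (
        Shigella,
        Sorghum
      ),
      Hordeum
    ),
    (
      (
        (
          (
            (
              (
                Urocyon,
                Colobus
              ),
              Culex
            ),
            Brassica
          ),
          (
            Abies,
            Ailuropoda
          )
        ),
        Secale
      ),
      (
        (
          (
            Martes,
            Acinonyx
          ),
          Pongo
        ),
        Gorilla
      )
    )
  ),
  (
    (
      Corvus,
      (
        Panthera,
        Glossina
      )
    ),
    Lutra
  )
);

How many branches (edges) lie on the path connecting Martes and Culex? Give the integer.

The MRCA of Martes and Culex is the node subtending ((((((Urocyon,Colobus),Culex),Brassica),(Abies,Ailuropoda)),Secale),(((Martes,Acinonyx),Pongo),Gorilla)).
From Martes up to that node: 4 branches. From Culex up to the same node: 5 branches. Total: 4 + 5 = 9.

9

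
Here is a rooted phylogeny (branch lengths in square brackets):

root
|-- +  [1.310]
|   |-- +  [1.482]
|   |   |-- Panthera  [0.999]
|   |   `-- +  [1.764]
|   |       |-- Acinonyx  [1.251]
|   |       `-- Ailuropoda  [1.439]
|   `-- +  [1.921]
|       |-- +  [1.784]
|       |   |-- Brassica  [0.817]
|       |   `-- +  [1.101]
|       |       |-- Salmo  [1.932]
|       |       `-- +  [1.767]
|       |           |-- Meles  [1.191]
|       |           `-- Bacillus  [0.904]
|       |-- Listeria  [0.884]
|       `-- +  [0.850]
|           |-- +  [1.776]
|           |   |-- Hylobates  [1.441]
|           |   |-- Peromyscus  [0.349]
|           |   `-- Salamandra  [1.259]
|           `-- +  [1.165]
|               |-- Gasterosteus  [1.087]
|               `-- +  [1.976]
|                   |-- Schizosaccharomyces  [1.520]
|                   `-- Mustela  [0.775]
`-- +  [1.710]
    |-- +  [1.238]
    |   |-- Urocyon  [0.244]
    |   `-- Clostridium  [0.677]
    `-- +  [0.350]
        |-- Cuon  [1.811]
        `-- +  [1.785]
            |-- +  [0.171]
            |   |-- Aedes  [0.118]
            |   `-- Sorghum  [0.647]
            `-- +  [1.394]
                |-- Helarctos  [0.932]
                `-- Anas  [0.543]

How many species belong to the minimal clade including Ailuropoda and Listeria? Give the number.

14

The MRCA of Ailuropoda and Listeria is the node subtending ((Panthera,(Acinonyx,Ailuropoda)),((Brassica,(Salmo,(Meles,Bacillus))),Listeria,((Hylobates,Peromyscus,Salamandra),(Gasterosteus,(Schizosaccharomyces,Mustela))))).
That clade contains 14 terminal taxa: Acinonyx, Ailuropoda, Bacillus, Brassica, Gasterosteus, Hylobates, Listeria, Meles, Mustela, Panthera, Peromyscus, Salamandra, Salmo, Schizosaccharomyces.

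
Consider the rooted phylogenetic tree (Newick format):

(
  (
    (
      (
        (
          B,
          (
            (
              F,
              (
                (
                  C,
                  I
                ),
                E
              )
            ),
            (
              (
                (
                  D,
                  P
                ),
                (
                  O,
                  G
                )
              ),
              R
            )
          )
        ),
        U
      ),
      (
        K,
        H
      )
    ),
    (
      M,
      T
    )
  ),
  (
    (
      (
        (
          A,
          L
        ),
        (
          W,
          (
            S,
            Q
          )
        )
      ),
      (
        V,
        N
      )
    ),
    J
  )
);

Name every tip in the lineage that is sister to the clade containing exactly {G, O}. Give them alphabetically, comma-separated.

The clade containing exactly {G, O} attaches to the tree at the node subtending ((D,P),(O,G)).
The other lineage descending from that same node — the sister group — is (D,P); its 2 tips in alphabetical order are the answer.

D, P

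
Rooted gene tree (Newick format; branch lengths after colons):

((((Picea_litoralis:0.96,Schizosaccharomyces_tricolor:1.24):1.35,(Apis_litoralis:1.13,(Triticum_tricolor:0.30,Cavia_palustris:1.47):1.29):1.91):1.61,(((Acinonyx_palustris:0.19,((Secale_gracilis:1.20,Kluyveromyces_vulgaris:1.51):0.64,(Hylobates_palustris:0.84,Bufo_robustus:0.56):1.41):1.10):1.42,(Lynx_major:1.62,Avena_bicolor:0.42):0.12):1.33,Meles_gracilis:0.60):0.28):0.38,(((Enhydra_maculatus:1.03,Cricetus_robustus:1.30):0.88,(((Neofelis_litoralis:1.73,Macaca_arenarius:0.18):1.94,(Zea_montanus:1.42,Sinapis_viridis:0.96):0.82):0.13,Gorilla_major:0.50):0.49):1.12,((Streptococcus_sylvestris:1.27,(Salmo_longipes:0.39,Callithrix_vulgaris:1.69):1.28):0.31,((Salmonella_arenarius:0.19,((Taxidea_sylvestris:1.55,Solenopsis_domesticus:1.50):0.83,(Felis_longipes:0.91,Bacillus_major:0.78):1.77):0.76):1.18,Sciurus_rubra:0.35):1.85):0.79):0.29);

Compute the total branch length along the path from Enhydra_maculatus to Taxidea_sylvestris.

9.99

The path runs Enhydra_maculatus → … → MRCA → … → Taxidea_sylvestris; the MRCA is the node subtending (((Enhydra_maculatus,Cricetus_robustus),(((Neofelis_litoralis,Macaca_arenarius),(Zea_montanus,Sinapis_viridis)),Gorilla_major)),((Streptococcus_sylvestris,(Salmo_longipes,Callithrix_vulgaris)),((Salmonella_arenarius,((Taxidea_sylvestris,Solenopsis_domesticus),(Felis_longipes,Bacillus_major))),Sciurus_rubra))).
Branch lengths along that path: 1.03 + 0.88 + 1.12 + 0.79 + 1.85 + 1.18 + 0.76 + 0.83 + 1.55 = 9.99.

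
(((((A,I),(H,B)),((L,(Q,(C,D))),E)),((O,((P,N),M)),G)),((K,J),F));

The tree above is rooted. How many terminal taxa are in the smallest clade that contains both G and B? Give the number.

14

The MRCA of G and B is the node subtending ((((A,I),(H,B)),((L,(Q,(C,D))),E)),((O,((P,N),M)),G)).
That clade contains 14 terminal taxa: A, B, C, D, E, G, H, I, L, M, N, O, P, Q.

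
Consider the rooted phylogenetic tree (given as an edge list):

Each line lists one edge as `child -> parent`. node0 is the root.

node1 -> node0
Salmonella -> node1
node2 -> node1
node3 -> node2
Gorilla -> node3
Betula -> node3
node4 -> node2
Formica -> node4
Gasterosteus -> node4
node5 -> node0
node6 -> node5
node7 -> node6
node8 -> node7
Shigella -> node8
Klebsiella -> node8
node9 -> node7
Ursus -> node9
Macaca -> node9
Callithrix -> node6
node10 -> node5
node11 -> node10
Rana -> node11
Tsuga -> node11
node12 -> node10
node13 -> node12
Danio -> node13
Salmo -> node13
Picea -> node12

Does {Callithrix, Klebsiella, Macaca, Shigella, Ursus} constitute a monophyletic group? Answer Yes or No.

The most recent common ancestor of these taxa subtends (((Shigella,Klebsiella),(Ursus,Macaca)),Callithrix).
That clade has exactly 5 tips — every listed taxon and nothing else — so the group is monophyletic.

Yes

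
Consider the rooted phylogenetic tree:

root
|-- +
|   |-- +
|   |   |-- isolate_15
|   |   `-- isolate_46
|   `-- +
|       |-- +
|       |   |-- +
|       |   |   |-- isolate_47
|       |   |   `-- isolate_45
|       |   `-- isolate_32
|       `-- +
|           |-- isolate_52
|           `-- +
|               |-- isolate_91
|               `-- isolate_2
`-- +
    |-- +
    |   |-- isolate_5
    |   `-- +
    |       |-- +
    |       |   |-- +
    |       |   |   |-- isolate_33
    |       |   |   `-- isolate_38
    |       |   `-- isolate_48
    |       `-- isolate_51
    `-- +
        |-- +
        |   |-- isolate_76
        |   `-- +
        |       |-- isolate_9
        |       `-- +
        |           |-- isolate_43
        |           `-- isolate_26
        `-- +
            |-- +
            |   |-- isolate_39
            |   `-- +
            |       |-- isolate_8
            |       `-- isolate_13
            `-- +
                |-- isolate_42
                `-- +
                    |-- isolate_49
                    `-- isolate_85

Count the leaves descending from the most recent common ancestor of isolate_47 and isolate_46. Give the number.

The MRCA of isolate_47 and isolate_46 is the node subtending ((isolate_15,isolate_46),(((isolate_47,isolate_45),isolate_32),(isolate_52,(isolate_91,isolate_2)))).
That clade contains 8 terminal taxa: isolate_15, isolate_2, isolate_32, isolate_45, isolate_46, isolate_47, isolate_52, isolate_91.

8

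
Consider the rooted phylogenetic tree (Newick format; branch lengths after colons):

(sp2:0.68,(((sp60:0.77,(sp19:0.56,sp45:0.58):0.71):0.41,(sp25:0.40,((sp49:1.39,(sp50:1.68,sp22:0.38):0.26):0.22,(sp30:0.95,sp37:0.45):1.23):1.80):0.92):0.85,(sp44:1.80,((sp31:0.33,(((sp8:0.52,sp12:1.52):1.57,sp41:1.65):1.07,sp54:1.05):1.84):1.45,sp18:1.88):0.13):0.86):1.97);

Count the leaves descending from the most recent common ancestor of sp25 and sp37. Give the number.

6

The MRCA of sp25 and sp37 is the node subtending (sp25,((sp49,(sp50,sp22)),(sp30,sp37))).
That clade contains 6 terminal taxa: sp22, sp25, sp30, sp37, sp49, sp50.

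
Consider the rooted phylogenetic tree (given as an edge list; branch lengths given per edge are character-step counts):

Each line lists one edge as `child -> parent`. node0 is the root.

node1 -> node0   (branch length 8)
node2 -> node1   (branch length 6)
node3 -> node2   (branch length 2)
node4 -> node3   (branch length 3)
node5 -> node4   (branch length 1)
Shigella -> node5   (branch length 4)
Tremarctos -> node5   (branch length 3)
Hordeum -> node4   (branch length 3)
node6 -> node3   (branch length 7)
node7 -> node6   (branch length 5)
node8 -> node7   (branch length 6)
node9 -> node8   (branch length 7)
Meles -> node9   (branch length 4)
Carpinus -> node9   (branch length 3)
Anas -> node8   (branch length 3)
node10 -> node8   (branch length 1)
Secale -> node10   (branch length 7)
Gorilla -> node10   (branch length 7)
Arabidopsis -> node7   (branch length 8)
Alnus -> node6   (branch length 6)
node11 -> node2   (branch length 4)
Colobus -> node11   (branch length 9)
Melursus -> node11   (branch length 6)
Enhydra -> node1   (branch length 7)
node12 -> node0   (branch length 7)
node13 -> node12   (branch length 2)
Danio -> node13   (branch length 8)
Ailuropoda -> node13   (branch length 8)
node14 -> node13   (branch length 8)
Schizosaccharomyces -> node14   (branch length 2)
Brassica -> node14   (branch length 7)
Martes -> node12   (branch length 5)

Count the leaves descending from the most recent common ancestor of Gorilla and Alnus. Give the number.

7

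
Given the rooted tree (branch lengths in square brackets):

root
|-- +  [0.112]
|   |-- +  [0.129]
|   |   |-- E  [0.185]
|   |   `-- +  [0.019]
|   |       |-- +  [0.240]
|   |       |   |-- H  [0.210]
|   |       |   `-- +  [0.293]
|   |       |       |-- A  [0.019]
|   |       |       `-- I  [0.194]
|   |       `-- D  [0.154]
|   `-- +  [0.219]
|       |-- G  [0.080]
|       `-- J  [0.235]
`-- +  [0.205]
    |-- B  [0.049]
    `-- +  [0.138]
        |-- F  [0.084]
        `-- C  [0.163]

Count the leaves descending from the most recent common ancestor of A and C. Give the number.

The MRCA of A and C is the root, so the clade is the entire tree.
That clade contains 10 terminal taxa: A, B, C, D, E, F, G, H, I, J.

10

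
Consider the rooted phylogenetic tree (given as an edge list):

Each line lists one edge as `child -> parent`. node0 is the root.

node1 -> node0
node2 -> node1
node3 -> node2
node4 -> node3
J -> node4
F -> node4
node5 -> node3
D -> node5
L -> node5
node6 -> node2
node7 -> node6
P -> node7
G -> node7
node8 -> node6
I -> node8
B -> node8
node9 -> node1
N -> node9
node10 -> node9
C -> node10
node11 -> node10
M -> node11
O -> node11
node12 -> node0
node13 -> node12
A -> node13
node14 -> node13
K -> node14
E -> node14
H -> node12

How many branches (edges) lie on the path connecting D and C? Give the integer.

7

The MRCA of D and C is the node subtending ((((J,F),(D,L)),((P,G),(I,B))),(N,(C,(M,O)))).
From D up to that node: 4 branches. From C up to the same node: 3 branches. Total: 4 + 3 = 7.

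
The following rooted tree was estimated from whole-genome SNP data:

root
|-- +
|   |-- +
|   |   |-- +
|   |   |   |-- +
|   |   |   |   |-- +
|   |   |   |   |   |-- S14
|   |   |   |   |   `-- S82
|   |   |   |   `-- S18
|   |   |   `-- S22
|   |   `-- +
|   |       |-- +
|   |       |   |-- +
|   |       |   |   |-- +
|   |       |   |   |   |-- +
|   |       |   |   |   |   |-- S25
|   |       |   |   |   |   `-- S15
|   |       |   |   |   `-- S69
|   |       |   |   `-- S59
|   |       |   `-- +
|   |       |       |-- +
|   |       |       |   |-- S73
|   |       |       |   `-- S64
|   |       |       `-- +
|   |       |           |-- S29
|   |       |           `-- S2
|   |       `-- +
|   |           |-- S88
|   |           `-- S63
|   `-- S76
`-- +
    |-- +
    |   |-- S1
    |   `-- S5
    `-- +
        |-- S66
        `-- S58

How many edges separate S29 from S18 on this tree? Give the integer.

8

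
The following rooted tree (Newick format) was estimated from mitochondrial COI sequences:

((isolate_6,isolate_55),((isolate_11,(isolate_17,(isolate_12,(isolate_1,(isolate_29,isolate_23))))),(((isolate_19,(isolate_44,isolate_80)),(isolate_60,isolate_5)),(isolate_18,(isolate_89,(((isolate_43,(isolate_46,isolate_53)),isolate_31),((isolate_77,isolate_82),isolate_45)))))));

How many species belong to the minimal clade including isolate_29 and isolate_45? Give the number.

20

The MRCA of isolate_29 and isolate_45 is the node subtending ((isolate_11,(isolate_17,(isolate_12,(isolate_1,(isolate_29,isolate_23))))),(((isolate_19,(isolate_44,isolate_80)),(isolate_60,isolate_5)),(isolate_18,(isolate_89,(((isolate_43,(isolate_46,isolate_53)),isolate_31),((isolate_77,isolate_82),isolate_45)))))).
That clade contains 20 terminal taxa: isolate_1, isolate_11, isolate_12, isolate_17, isolate_18, isolate_19, isolate_23, isolate_29, isolate_31, isolate_43, isolate_44, isolate_45, isolate_46, isolate_5, isolate_53, isolate_60, isolate_77, isolate_80, isolate_82, isolate_89.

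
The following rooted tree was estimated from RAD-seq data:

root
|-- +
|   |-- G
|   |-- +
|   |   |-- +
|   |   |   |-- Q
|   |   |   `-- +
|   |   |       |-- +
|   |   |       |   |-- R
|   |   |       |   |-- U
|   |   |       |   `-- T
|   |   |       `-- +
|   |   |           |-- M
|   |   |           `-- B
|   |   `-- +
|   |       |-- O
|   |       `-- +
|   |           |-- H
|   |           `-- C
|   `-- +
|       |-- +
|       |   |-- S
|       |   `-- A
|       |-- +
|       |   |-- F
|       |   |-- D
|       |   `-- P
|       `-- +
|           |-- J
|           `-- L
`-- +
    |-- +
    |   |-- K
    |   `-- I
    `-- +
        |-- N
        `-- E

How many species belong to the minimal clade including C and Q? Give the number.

9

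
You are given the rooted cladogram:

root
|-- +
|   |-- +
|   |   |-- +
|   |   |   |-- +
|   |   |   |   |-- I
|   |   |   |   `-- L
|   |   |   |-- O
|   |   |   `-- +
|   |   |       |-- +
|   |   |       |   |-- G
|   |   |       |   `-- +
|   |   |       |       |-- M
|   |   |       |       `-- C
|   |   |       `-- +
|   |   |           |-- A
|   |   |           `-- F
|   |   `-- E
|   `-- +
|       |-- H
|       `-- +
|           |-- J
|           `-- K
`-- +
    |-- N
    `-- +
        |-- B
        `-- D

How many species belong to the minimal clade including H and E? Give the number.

12

The MRCA of H and E is the node subtending ((((I,L),O,((G,(M,C)),(A,F))),E),(H,(J,K))).
That clade contains 12 terminal taxa: A, C, E, F, G, H, I, J, K, L, M, O.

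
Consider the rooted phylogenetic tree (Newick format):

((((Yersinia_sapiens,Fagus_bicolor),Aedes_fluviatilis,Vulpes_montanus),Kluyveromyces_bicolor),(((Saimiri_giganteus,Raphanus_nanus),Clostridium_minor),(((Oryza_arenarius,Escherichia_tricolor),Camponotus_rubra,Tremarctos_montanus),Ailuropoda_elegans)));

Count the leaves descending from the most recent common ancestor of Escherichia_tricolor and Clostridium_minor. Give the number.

The MRCA of Escherichia_tricolor and Clostridium_minor is the node subtending (((Saimiri_giganteus,Raphanus_nanus),Clostridium_minor),(((Oryza_arenarius,Escherichia_tricolor),Camponotus_rubra,Tremarctos_montanus),Ailuropoda_elegans)).
That clade contains 8 terminal taxa: Ailuropoda_elegans, Camponotus_rubra, Clostridium_minor, Escherichia_tricolor, Oryza_arenarius, Raphanus_nanus, Saimiri_giganteus, Tremarctos_montanus.

8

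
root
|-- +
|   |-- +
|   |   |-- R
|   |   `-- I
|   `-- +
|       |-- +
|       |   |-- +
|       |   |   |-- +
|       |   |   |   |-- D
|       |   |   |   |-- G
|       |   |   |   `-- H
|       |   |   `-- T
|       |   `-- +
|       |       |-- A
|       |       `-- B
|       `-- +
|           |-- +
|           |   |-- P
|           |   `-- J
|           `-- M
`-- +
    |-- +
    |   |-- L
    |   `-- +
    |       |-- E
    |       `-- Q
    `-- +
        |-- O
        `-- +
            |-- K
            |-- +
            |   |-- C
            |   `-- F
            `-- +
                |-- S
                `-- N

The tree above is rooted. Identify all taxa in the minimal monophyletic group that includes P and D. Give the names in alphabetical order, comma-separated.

A, B, D, G, H, J, M, P, T

Tracing P: it sits inside (P,J).
Tracing D: it sits inside (D,G,H).
The smallest clade enclosing both is ((((D,G,H),T),(A,B)),((P,J),M)); the answer is its 9 terminal taxa in alphabetical order.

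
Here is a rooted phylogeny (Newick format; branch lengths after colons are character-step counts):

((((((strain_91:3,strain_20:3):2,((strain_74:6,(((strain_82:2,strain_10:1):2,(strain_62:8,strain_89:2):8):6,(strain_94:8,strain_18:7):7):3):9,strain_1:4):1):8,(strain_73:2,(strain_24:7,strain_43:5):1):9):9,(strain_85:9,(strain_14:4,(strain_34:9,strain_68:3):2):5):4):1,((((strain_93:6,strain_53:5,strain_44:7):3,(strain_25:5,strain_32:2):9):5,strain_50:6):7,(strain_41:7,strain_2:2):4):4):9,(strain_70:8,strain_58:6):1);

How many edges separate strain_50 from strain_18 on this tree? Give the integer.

The MRCA of strain_50 and strain_18 is the node subtending (((((strain_91,strain_20),((strain_74,(((strain_82,strain_10),(strain_62,strain_89)),(strain_94,strain_18))),strain_1)),(strain_73,(strain_24,strain_43))),(strain_85,(strain_14,(strain_34,strain_68)))),((((strain_93,strain_53,strain_44),(strain_25,strain_32)),strain_50),(strain_41,strain_2))).
From strain_50 up to that node: 3 branches. From strain_18 up to the same node: 8 branches. Total: 3 + 8 = 11.

11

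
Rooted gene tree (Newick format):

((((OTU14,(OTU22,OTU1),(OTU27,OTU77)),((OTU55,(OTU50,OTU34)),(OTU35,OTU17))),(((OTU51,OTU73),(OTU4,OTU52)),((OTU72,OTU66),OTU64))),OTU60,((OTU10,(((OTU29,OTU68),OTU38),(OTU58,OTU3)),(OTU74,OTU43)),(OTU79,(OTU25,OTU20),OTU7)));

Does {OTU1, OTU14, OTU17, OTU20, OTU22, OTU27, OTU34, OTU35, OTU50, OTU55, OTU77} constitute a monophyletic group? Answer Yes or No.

The MRCA of the listed taxa is the root, so the smallest clade containing them is the whole tree.
That clade also contains OTU10, OTU25, OTU29, OTU3, OTU38, OTU4, OTU43, OTU51, OTU52, OTU58, OTU60, OTU64, OTU66, OTU68, OTU7, OTU72, OTU73, OTU74, OTU79, which are not in the proposed group, so the group is not monophyletic.

No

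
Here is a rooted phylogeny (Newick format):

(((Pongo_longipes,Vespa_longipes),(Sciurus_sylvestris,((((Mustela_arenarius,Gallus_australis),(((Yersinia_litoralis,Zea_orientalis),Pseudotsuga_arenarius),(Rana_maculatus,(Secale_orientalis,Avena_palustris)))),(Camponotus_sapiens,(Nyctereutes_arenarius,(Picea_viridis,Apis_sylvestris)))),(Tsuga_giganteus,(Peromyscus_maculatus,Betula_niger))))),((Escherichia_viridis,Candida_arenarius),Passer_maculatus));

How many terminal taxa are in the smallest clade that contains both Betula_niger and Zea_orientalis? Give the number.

The MRCA of Betula_niger and Zea_orientalis is the node subtending ((((Mustela_arenarius,Gallus_australis),(((Yersinia_litoralis,Zea_orientalis),Pseudotsuga_arenarius),(Rana_maculatus,(Secale_orientalis,Avena_palustris)))),(Camponotus_sapiens,(Nyctereutes_arenarius,(Picea_viridis,Apis_sylvestris)))),(Tsuga_giganteus,(Peromyscus_maculatus,Betula_niger))).
That clade contains 15 terminal taxa: Apis_sylvestris, Avena_palustris, Betula_niger, Camponotus_sapiens, Gallus_australis, Mustela_arenarius, Nyctereutes_arenarius, Peromyscus_maculatus, Picea_viridis, Pseudotsuga_arenarius, Rana_maculatus, Secale_orientalis, Tsuga_giganteus, Yersinia_litoralis, Zea_orientalis.

15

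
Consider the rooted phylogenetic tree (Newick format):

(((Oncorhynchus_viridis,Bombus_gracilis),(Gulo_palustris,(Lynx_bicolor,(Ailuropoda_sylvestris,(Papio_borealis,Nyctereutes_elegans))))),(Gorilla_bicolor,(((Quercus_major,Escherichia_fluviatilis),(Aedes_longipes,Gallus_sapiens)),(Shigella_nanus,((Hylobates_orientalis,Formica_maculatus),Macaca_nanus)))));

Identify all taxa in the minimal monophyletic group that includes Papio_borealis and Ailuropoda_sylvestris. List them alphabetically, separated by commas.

Tracing Papio_borealis: it sits inside (Papio_borealis,Nyctereutes_elegans).
Tracing Ailuropoda_sylvestris: it sits inside (Ailuropoda_sylvestris,(Papio_borealis,Nyctereutes_elegans)).
The smallest clade enclosing both is (Ailuropoda_sylvestris,(Papio_borealis,Nyctereutes_elegans)); the answer is its 3 terminal taxa in alphabetical order.

Ailuropoda_sylvestris, Nyctereutes_elegans, Papio_borealis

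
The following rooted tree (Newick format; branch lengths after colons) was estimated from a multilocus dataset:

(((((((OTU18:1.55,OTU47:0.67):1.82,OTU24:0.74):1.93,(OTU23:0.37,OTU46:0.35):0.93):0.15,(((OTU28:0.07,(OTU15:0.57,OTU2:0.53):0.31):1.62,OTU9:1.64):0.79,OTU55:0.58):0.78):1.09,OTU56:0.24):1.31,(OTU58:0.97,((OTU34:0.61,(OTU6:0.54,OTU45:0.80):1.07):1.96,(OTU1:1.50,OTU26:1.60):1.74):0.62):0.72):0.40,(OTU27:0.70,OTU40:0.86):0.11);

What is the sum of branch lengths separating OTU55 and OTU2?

3.83

The path runs OTU55 → … → MRCA → … → OTU2; the MRCA is the node subtending (((OTU28,(OTU15,OTU2)),OTU9),OTU55).
Branch lengths along that path: 0.58 + 0.79 + 1.62 + 0.31 + 0.53 = 3.83.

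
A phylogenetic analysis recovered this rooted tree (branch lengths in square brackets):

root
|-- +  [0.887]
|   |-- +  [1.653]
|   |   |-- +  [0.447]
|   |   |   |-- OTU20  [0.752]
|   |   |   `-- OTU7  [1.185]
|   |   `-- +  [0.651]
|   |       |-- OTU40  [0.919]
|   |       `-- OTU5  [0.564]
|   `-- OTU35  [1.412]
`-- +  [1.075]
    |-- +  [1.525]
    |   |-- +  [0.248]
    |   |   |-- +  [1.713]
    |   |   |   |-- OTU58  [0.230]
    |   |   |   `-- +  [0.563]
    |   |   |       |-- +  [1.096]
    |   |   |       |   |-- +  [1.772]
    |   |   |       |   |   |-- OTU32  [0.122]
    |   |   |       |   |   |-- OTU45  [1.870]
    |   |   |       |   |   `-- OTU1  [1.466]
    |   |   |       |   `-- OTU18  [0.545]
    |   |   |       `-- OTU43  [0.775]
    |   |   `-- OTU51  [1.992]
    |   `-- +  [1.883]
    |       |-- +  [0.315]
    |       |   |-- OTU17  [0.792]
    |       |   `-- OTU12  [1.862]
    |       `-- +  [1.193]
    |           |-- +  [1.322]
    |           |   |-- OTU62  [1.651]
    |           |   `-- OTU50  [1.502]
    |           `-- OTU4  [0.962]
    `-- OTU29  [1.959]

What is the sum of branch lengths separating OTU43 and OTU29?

6.783

The path runs OTU43 → … → MRCA → … → OTU29; the MRCA is the node subtending ((((OTU58,(((OTU32,OTU45,OTU1),OTU18),OTU43)),OTU51),((OTU17,OTU12),((OTU62,OTU50),OTU4))),OTU29).
Branch lengths along that path: 0.775 + 0.563 + 1.713 + 0.248 + 1.525 + 1.959 = 6.783.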